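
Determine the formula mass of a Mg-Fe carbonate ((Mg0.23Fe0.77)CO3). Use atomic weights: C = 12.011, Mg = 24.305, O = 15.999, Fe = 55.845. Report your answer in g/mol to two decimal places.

108.60 g/mol

The formula mass is the sum 0.23·24.305 + 0.77·55.845 + 1·12.011 + 3·15.999.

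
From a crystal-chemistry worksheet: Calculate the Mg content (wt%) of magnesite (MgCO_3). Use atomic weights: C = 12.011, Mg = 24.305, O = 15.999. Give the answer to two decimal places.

28.83 wt%

Molar mass of MgCO_3: 1*24.305 + 1*12.011 + 3*15.999 = 84.313 g/mol.
Mass of Mg per formula unit: 1 × 24.305 = 24.305 g.
Weight fraction Mg = 24.305 / 84.313 = 0.2883.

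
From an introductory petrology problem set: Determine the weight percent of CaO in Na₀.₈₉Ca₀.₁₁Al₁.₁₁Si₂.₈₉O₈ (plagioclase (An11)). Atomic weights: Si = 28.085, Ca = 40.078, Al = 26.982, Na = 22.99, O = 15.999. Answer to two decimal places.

Formula mass = 263.977 g/mol.
0.11 Ca → 0.1100 mol CaO per formula unit; M(CaO) = 56.077, so CaO mass = 6.168 g.
6.168/263.977 × 100 = 2.34 wt%.

2.34 wt%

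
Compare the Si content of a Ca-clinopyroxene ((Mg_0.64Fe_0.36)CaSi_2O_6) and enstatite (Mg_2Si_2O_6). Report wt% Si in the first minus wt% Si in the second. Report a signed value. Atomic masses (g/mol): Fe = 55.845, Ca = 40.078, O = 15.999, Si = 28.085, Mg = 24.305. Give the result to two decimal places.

First mineral: 56.170 g Si in 227.901 g formula = 24.65 wt% Si.
Second mineral: 56.170 g Si in 200.774 g formula = 27.98 wt% Si.
24.65% − 27.98% gives a difference of -3.33 percentage points.

-3.33 percentage points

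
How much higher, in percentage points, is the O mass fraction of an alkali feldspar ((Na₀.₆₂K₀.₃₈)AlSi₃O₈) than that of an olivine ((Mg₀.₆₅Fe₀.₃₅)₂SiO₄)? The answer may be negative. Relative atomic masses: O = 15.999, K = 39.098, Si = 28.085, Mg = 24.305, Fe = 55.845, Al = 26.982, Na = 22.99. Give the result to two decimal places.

First mineral: 127.992 g O in 268.340 g formula = 47.70 wt% O.
Second mineral: 63.996 g O in 162.769 g formula = 39.32 wt% O.
47.70% − 39.32% gives a difference of 8.38 percentage points.

8.38 percentage points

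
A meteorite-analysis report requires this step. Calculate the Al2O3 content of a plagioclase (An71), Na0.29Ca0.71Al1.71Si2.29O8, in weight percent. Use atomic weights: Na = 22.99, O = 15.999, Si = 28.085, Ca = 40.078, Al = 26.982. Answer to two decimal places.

Molar mass of Na0.29Ca0.71Al1.71Si2.29O8 = 0.29·22.99 + 0.71·40.078 + 1.71·26.982 + 2.29·28.085 + 8·15.999 = 273.568 g/mol.
Each formula unit contains 1.71 Al, equivalent to 1.71/2 = 0.8550 mol Al2O3.
M(Al2O3) = 2×26.982 + 3×15.999 = 101.961 g/mol.
Mass of Al2O3 per formula unit = 0.8550 × 101.961 = 87.177 g.
Al2O3 wt% = 87.177 / 273.568 × 100 = 31.87%.

31.87 wt%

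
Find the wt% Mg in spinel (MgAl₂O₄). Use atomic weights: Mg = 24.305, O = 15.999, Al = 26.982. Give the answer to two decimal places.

Molar mass of MgAl₂O₄: 1·24.305 + 2·26.982 + 4·15.999 = 142.265 g/mol.
Mass of Mg per formula unit: 1 × 24.305 = 24.305 g.
Weight fraction Mg = 24.305 / 142.265 = 0.1708.

17.08 mass %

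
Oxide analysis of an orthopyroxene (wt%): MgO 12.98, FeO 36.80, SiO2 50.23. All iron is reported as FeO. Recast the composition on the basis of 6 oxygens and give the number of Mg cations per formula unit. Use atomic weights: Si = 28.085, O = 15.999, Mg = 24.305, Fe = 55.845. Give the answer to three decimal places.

MgO (M=40.304): mol = 0.32205; Mg = 0.32205, O = 0.32205.
FeO (M=71.844): mol = 0.51222; Fe = 0.51222, O = 0.51222.
SiO2 (M=60.083): mol = 0.83601; Si = 0.83601, O = 1.67202.
ΣO = 2.50629; factor = 6/ΣO = 2.39398.
Mg apfu = 0.32205 × 2.39398 = 0.771.

0.771 Mg apfu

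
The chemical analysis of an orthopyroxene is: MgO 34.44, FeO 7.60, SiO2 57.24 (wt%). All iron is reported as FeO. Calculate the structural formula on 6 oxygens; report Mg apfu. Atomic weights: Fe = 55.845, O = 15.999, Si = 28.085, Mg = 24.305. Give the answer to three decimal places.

MgO (M=40.304): mol = 0.85451; Mg = 0.85451, O = 0.85451.
FeO (M=71.844): mol = 0.10578; Fe = 0.10578, O = 0.10578.
SiO2 (M=60.083): mol = 0.95268; Si = 0.95268, O = 1.90536.
ΣO = 2.86565; factor = 6/ΣO = 2.09377.
Mg apfu = 0.85451 × 2.09377 = 1.789.

1.789 Mg apfu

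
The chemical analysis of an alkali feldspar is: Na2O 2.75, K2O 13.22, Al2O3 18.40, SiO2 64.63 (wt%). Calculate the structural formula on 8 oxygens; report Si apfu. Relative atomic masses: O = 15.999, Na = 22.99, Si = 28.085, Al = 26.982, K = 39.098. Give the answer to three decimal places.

2.991 Si apfu

Na2O (M=61.979): mol = 0.04437; Na = 0.08874, O = 0.04437.
K2O (M=94.195): mol = 0.14035; K = 0.28070, O = 0.14035.
Al2O3 (M=101.961): mol = 0.18046; Al = 0.36092, O = 0.54138.
SiO2 (M=60.083): mol = 1.07568; Si = 1.07568, O = 2.15136.
ΣO = 2.87746; factor = 8/ΣO = 2.78023.
Si apfu = 1.07568 × 2.78023 = 2.991.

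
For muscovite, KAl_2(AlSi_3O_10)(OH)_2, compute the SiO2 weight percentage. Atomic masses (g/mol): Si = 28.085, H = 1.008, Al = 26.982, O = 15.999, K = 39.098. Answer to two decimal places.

Formula mass = 398.303 g/mol.
3 Si → 3.0000 mol SiO2 per formula unit; M(SiO2) = 60.083, so SiO2 mass = 180.249 g.
180.249/398.303 × 100 = 45.25 wt%.

45.25 wt%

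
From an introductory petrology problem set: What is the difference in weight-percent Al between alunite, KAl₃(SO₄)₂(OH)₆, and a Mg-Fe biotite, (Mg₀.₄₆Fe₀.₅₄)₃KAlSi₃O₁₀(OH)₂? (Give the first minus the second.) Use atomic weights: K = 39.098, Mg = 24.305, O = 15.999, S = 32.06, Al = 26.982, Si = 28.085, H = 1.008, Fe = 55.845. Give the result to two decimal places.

First mineral: 80.946 g Al in 414.198 g formula = 19.54 wt% Al.
Second mineral: 26.982 g Al in 468.349 g formula = 5.76 wt% Al.
19.54% − 5.76% gives a difference of 13.78 percentage points.

13.78 percentage points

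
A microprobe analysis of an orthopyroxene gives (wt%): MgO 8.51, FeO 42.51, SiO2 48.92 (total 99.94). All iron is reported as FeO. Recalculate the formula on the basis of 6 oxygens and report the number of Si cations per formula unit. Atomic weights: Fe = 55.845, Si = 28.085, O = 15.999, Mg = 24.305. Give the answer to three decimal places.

MgO: 8.51/40.304 = 0.21115 mol → 0.21115 mol Mg, 0.21115 mol O.
FeO: 42.51/71.844 = 0.59170 mol → 0.59170 mol Fe, 0.59170 mol O.
SiO2: 48.92/60.083 = 0.81421 mol → 0.81421 mol Si, 1.62842 mol O.
Total oxygen = 2.43127 mol. Normalization factor = 6/2.43127 = 2.46785.
Si per 6 O = 0.81421 × 2.46785 = 2.009.

2.009 Si apfu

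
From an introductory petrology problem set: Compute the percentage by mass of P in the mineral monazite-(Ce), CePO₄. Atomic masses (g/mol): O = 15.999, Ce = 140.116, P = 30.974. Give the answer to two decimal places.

13.18 mass %

M(CePO₄) = 235.086 g/mol.
P contributes 1 × 30.974 = 30.974 g per mole.
30.974/235.086 = 0.1318 → 13.18%.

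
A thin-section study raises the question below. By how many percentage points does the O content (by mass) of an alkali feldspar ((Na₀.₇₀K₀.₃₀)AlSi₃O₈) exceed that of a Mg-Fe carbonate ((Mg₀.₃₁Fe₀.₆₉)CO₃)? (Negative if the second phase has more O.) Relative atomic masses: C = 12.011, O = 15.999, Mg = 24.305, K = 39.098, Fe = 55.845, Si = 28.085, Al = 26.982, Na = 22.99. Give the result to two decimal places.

2.68 percentage points

M((Na₀.₇₀K₀.₃₀)AlSi₃O₈) = 267.051 g/mol, so wt% O = 127.992/267.051 × 100 = 47.93%.
M((Mg₀.₃₁Fe₀.₆₉)CO₃) = 106.076 g/mol, so wt% O = 47.997/106.076 × 100 = 45.25%.
47.93 − 45.25 = 2.68 pp.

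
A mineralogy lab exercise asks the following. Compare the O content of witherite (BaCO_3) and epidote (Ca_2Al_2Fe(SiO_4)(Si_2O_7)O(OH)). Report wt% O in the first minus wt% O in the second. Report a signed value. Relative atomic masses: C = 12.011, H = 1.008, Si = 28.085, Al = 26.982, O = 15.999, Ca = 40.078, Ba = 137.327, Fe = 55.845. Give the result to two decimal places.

-18.72 percentage points

O in BaCO_3: molar mass 197.335 g/mol; 3×15.999 = 47.997 g → 24.32 wt%.
O in Ca_2Al_2Fe(SiO_4)(Si_2O_7)O(OH): molar mass 483.215 g/mol; 13×15.999 = 207.987 g → 43.04 wt%.
Difference = 24.32 − 43.04 = -18.72 percentage points.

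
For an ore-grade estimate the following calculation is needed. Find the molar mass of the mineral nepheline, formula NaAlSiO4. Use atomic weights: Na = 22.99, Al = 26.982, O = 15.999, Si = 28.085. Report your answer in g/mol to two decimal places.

142.05 g/mol

Na: 1 × 22.99 = 22.9900
Al: 1 × 26.982 = 26.9820
Si: 1 × 28.085 = 28.0850
O: 4 × 15.999 = 63.9960
Summing the contributions gives the formula mass.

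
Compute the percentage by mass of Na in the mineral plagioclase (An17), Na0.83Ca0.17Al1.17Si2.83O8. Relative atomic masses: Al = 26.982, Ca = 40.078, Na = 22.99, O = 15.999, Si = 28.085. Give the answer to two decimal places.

7.20 wt%

Formula mass = 0.83*22.99 + 0.17*40.078 + 1.17*26.982 + 2.83*28.085 + 8*15.999 = 264.936 g/mol, of which 19.082 g is Na.
So Na makes up 19.082/264.936 = 0.0720 of the mass, i.e. 7.20%.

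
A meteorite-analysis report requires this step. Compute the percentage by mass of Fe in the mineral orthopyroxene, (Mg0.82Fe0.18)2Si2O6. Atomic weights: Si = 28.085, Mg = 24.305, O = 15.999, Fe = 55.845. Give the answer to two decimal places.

9.48 mass %

M((Mg0.82Fe0.18)2Si2O6) = 212.128 g/mol.
Fe contributes 0.36 × 55.845 = 20.104 g per mole.
20.104/212.128 = 0.0948 → 9.48%.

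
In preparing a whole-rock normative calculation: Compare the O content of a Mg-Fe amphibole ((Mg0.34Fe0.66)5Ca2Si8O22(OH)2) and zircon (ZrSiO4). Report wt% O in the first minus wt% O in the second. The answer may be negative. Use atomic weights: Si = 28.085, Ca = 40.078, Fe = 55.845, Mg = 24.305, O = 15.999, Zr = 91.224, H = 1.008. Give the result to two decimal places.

M((Mg0.34Fe0.66)5Ca2Si8O22(OH)2) = 916.435 g/mol, so wt% O = 383.976/916.435 × 100 = 41.90%.
M(ZrSiO4) = 183.305 g/mol, so wt% O = 63.996/183.305 × 100 = 34.91%.
41.90 − 34.91 = 6.99 pp.

6.99 percentage points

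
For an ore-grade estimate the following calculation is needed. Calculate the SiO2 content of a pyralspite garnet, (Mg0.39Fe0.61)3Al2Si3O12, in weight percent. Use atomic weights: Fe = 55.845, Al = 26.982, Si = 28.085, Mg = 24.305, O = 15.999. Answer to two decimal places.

Formula mass = 460.840 g/mol.
3 Si → 3.0000 mol SiO2 per formula unit; M(SiO2) = 60.083, so SiO2 mass = 180.249 g.
180.249/460.840 × 100 = 39.11 wt%.

39.11 wt%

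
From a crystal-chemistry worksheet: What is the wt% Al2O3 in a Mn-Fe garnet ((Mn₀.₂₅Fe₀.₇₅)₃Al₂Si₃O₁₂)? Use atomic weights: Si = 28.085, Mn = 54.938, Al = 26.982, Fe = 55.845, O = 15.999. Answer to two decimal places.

20.51 wt%

Molar mass of (Mn₀.₂₅Fe₀.₇₅)₃Al₂Si₃O₁₂ = 0.75×54.938 + 2.25×55.845 + 2×26.982 + 3×28.085 + 12×15.999 = 497.062 g/mol.
Each formula unit contains 2 Al, equivalent to 2/2 = 1.0000 mol Al2O3.
M(Al2O3) = 2×26.982 + 3×15.999 = 101.961 g/mol.
Mass of Al2O3 per formula unit = 1.0000 × 101.961 = 101.961 g.
Al2O3 wt% = 101.961 / 497.062 × 100 = 20.51%.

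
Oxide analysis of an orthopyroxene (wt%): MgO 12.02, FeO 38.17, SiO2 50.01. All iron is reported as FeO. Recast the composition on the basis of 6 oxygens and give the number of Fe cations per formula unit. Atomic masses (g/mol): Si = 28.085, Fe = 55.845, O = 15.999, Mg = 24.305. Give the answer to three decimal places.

1.278 Fe apfu

MgO: 12.02/40.304 = 0.29823 mol → 0.29823 mol Mg, 0.29823 mol O.
FeO: 38.17/71.844 = 0.53129 mol → 0.53129 mol Fe, 0.53129 mol O.
SiO2: 50.01/60.083 = 0.83235 mol → 0.83235 mol Si, 1.66470 mol O.
Total oxygen = 2.49422 mol. Normalization factor = 6/2.49422 = 2.40556.
Fe per 6 O = 0.53129 × 2.40556 = 1.278.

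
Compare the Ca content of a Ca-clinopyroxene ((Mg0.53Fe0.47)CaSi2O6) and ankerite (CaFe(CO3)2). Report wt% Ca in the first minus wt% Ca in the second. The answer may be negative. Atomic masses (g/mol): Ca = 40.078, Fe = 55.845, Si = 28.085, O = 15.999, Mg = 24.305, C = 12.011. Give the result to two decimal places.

First mineral: 40.078 g Ca in 231.371 g formula = 17.32 wt% Ca.
Second mineral: 40.078 g Ca in 215.939 g formula = 18.56 wt% Ca.
17.32% − 18.56% gives a difference of -1.24 percentage points.

-1.24 percentage points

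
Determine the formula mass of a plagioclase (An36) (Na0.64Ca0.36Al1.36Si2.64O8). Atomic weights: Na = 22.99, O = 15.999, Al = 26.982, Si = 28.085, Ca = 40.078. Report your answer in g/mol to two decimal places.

267.97 g/mol

M = 0.64*22.99 + 0.36*40.078 + 1.36*26.982 + 2.64*28.085 + 8*15.999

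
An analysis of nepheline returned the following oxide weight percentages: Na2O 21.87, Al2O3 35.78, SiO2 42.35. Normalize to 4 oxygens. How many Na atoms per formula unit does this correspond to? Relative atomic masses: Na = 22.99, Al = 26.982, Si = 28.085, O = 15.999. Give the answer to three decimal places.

Na2O (M=61.979): mol = 0.35286; Na = 0.70572, O = 0.35286.
Al2O3 (M=101.961): mol = 0.35092; Al = 0.70184, O = 1.05276.
SiO2 (M=60.083): mol = 0.70486; Si = 0.70486, O = 1.40972.
ΣO = 2.81534; factor = 4/ΣO = 1.42079.
Na apfu = 0.70572 × 1.42079 = 1.003.

1.003 Na apfu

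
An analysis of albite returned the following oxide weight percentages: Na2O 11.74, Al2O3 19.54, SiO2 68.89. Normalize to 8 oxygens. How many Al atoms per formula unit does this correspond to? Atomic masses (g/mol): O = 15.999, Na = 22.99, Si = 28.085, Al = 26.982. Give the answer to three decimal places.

Na2O (M=61.979): mol = 0.18942; Na = 0.37884, O = 0.18942.
Al2O3 (M=101.961): mol = 0.19164; Al = 0.38328, O = 0.57492.
SiO2 (M=60.083): mol = 1.14658; Si = 1.14658, O = 2.29316.
ΣO = 3.05750; factor = 8/ΣO = 2.61652.
Al apfu = 0.38328 × 2.61652 = 1.003.

1.003 Al apfu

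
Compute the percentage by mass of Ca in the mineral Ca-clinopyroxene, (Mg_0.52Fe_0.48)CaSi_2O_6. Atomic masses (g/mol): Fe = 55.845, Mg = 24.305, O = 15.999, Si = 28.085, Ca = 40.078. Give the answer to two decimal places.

17.30 weight percent

M((Mg_0.52Fe_0.48)CaSi_2O_6) = 231.686 g/mol.
Ca contributes 1 × 40.078 = 40.078 g per mole.
40.078/231.686 = 0.1730 → 17.30%.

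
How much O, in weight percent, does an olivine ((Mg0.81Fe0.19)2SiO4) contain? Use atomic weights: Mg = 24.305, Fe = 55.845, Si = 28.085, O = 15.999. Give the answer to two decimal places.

41.92 weight percent

Molar mass of (Mg0.81Fe0.19)2SiO4: 1.62*24.305 + 0.38*55.845 + 1*28.085 + 4*15.999 = 152.676 g/mol.
Mass of O per formula unit: 4 × 15.999 = 63.996 g.
Weight fraction O = 63.996 / 152.676 = 0.4192.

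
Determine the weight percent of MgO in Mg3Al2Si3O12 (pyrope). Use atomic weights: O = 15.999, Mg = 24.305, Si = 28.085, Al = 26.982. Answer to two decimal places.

M(Mg3Al2Si3O12) = 403.122 g/mol; M(MgO) = 40.304 g/mol.
Moles MgO per formula unit = 3 Mg ÷ 1 = 3.0000.
MgO fraction = (3.0000 × 40.304) / 403.122 = 120.912/403.122 = 0.2999.

29.99 wt%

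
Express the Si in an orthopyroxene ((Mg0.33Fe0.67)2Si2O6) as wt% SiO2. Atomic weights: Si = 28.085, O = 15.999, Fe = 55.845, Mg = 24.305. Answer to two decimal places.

49.44 wt%

M((Mg0.33Fe0.67)2Si2O6) = 243.038 g/mol; M(SiO2) = 60.083 g/mol.
Moles SiO2 per formula unit = 2 Si ÷ 1 = 2.0000.
SiO2 fraction = (2.0000 × 60.083) / 243.038 = 120.166/243.038 = 0.4944.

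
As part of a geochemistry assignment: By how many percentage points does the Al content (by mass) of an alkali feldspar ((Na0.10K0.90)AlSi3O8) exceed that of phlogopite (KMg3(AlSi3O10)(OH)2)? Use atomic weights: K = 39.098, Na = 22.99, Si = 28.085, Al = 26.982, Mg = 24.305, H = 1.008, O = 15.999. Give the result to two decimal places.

3.28 percentage points

M((Na0.10K0.90)AlSi3O8) = 276.716 g/mol, so wt% Al = 26.982/276.716 × 100 = 9.75%.
M(KMg3(AlSi3O10)(OH)2) = 417.254 g/mol, so wt% Al = 26.982/417.254 × 100 = 6.47%.
9.75 − 6.47 = 3.28 pp.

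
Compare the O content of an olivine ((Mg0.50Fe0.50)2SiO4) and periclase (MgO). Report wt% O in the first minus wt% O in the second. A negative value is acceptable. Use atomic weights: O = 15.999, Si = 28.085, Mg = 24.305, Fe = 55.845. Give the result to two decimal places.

O in (Mg0.50Fe0.50)2SiO4: molar mass 172.231 g/mol; 4×15.999 = 63.996 g → 37.16 wt%.
O in MgO: molar mass 40.304 g/mol; 1×15.999 = 15.999 g → 39.70 wt%.
Difference = 37.16 − 39.70 = -2.54 percentage points.

-2.54 percentage points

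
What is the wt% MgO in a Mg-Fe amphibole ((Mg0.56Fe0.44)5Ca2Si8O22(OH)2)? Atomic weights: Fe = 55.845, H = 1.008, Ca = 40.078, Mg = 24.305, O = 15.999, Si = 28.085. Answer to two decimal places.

M((Mg0.56Fe0.44)5Ca2Si8O22(OH)2) = 881.741 g/mol; M(MgO) = 40.304 g/mol.
Moles MgO per formula unit = 2.80 Mg ÷ 1 = 2.8000.
MgO fraction = (2.8000 × 40.304) / 881.741 = 112.851/881.741 = 0.1280.

12.80 wt%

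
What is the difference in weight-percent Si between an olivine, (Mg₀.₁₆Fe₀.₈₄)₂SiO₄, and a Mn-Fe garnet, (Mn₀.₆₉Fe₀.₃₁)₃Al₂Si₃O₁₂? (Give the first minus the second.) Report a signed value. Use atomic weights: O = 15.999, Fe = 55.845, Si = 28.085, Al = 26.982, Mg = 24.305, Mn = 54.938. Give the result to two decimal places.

-2.49 percentage points

M((Mg₀.₁₆Fe₀.₈₄)₂SiO₄) = 193.678 g/mol, so wt% Si = 28.085/193.678 × 100 = 14.50%.
M((Mn₀.₆₉Fe₀.₃₁)₃Al₂Si₃O₁₂) = 495.865 g/mol, so wt% Si = 84.255/495.865 × 100 = 16.99%.
14.50 − 16.99 = -2.49 pp.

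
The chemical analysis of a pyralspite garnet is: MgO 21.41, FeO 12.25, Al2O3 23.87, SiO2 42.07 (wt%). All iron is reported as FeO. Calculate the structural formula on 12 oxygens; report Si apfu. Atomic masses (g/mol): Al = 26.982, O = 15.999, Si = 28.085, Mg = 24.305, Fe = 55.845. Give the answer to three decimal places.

21.41 wt% MgO ÷ 40.304 g/mol = 0.53121 mol, giving 0.53121 Mg and 0.53121 O.
12.25 wt% FeO ÷ 71.844 g/mol = 0.17051 mol, giving 0.17051 Fe and 0.17051 O.
23.87 wt% Al2O3 ÷ 101.961 g/mol = 0.23411 mol, giving 0.46822 Al and 0.70233 O.
42.07 wt% SiO2 ÷ 60.083 g/mol = 0.70020 mol, giving 0.70020 Si and 1.40040 O.
Oxygen sums to 2.80445; scaling by 12/2.80445 = 4.27891 puts the formula on 12 O.
Si: 0.70020 × 4.27891 = 2.996 atoms per formula unit.

2.996 Si apfu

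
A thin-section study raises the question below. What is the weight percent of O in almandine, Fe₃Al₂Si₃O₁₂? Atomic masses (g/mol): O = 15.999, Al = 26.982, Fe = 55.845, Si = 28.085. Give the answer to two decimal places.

38.57 wt%

M(Fe₃Al₂Si₃O₁₂) = 497.742 g/mol.
O contributes 12 × 15.999 = 191.988 g per mole.
191.988/497.742 = 0.3857 → 38.57%.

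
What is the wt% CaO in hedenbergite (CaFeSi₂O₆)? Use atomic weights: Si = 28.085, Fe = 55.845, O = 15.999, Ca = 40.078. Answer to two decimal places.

Formula mass = 248.087 g/mol.
1 Ca → 1.0000 mol CaO per formula unit; M(CaO) = 56.077, so CaO mass = 56.077 g.
56.077/248.087 × 100 = 22.60 wt%.

22.60 wt%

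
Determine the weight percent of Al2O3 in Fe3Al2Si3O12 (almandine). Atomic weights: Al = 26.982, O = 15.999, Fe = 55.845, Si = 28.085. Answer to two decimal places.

20.48 wt%

Molar mass of Fe3Al2Si3O12 = 3*55.845 + 2*26.982 + 3*28.085 + 12*15.999 = 497.742 g/mol.
Each formula unit contains 2 Al, equivalent to 2/2 = 1.0000 mol Al2O3.
M(Al2O3) = 2×26.982 + 3×15.999 = 101.961 g/mol.
Mass of Al2O3 per formula unit = 1.0000 × 101.961 = 101.961 g.
Al2O3 wt% = 101.961 / 497.742 × 100 = 20.48%.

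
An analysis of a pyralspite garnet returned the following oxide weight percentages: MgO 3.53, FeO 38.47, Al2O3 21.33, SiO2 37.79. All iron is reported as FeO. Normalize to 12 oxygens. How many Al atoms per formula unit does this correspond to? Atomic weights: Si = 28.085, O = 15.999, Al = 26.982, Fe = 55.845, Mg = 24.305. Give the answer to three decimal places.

3.53 wt% MgO ÷ 40.304 g/mol = 0.08758 mol, giving 0.08758 Mg and 0.08758 O.
38.47 wt% FeO ÷ 71.844 g/mol = 0.53547 mol, giving 0.53547 Fe and 0.53547 O.
21.33 wt% Al2O3 ÷ 101.961 g/mol = 0.20920 mol, giving 0.41840 Al and 0.62760 O.
37.79 wt% SiO2 ÷ 60.083 g/mol = 0.62896 mol, giving 0.62896 Si and 1.25792 O.
Oxygen sums to 2.50857; scaling by 12/2.50857 = 4.78360 puts the formula on 12 O.
Al: 0.41840 × 4.78360 = 2.001 atoms per formula unit.

2.001 Al apfu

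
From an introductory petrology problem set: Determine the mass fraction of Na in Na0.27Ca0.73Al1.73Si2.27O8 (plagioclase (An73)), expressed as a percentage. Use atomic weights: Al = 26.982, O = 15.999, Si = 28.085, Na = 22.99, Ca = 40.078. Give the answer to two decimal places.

2.27 weight percent

Formula mass = 0.27·22.99 + 0.73·40.078 + 1.73·26.982 + 2.27·28.085 + 8·15.999 = 273.888 g/mol, of which 6.207 g is Na.
So Na makes up 6.207/273.888 = 0.0227 of the mass, i.e. 2.27%.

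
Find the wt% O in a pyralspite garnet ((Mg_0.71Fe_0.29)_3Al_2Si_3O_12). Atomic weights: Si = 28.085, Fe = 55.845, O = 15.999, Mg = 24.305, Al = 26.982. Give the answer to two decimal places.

44.59 mass %

Molar mass of (Mg_0.71Fe_0.29)_3Al_2Si_3O_12: 2.13·24.305 + 0.87·55.845 + 2·26.982 + 3·28.085 + 12·15.999 = 430.562 g/mol.
Mass of O per formula unit: 12 × 15.999 = 191.988 g.
Weight fraction O = 191.988 / 430.562 = 0.4459.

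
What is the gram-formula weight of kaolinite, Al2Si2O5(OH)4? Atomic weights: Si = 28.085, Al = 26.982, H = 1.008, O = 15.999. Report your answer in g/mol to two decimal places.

M = 2·26.982 + 2·28.085 + 9·15.999 + 4·1.008

258.16 g/mol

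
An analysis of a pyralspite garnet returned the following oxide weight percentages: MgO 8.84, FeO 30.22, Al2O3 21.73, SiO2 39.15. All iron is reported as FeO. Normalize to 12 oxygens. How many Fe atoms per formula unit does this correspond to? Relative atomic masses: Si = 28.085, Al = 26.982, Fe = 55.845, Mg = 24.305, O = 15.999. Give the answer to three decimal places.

1.955 Fe apfu

MgO (M=40.304): mol = 0.21933; Mg = 0.21933, O = 0.21933.
FeO (M=71.844): mol = 0.42063; Fe = 0.42063, O = 0.42063.
Al2O3 (M=101.961): mol = 0.21312; Al = 0.42624, O = 0.63936.
SiO2 (M=60.083): mol = 0.65160; Si = 0.65160, O = 1.30320.
ΣO = 2.58252; factor = 12/ΣO = 4.64662.
Fe apfu = 0.42063 × 4.64662 = 1.955.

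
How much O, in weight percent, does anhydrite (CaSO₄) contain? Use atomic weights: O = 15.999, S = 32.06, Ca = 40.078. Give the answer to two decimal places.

Formula mass = 1·40.078 + 1·32.06 + 4·15.999 = 136.134 g/mol, of which 63.996 g is O.
So O makes up 63.996/136.134 = 0.4701 of the mass, i.e. 47.01%.

47.01 weight percent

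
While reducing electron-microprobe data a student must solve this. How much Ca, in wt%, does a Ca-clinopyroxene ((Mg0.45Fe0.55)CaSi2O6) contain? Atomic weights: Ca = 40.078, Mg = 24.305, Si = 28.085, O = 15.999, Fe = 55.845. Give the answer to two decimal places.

17.14 wt%

Formula mass = 0.45·24.305 + 0.55·55.845 + 1·40.078 + 2·28.085 + 6·15.999 = 233.894 g/mol, of which 40.078 g is Ca.
So Ca makes up 40.078/233.894 = 0.1714 of the mass, i.e. 17.14%.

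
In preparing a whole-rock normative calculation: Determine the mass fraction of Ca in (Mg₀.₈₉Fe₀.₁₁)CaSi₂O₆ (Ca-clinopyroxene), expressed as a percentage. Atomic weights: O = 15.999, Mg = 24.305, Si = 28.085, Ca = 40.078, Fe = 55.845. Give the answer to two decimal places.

M((Mg₀.₈₉Fe₀.₁₁)CaSi₂O₆) = 220.016 g/mol.
Ca contributes 1 × 40.078 = 40.078 g per mole.
40.078/220.016 = 0.1822 → 18.22%.

18.22 wt%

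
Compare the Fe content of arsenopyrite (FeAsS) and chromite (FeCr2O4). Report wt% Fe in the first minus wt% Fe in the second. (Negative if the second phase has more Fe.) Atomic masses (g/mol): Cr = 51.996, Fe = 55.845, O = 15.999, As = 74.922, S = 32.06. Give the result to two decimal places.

9.35 percentage points

Fe in FeAsS: molar mass 162.827 g/mol; 1×55.845 = 55.845 g → 34.30 wt%.
Fe in FeCr2O4: molar mass 223.833 g/mol; 1×55.845 = 55.845 g → 24.95 wt%.
Difference = 34.30 − 24.95 = 9.35 percentage points.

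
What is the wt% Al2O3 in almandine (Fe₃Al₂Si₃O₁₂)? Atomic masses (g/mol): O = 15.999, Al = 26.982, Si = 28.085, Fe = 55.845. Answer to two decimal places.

20.48 wt%

Formula mass = 497.742 g/mol.
2 Al → 1.0000 mol Al2O3 per formula unit; M(Al2O3) = 101.961, so Al2O3 mass = 101.961 g.
101.961/497.742 × 100 = 20.48 wt%.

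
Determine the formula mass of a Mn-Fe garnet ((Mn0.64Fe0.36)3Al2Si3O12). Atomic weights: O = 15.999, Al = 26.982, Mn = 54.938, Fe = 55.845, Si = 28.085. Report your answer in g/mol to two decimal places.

496.00 g/mol

The formula mass is the sum 1.92·54.938 + 1.08·55.845 + 2·26.982 + 3·28.085 + 12·15.999.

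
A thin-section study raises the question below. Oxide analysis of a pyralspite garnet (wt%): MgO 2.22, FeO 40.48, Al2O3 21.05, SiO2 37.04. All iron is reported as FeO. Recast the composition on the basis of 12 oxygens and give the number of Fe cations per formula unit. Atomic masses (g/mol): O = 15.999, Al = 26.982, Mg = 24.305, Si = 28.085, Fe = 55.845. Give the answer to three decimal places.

2.736 Fe apfu

2.22 wt% MgO ÷ 40.304 g/mol = 0.05508 mol, giving 0.05508 Mg and 0.05508 O.
40.48 wt% FeO ÷ 71.844 g/mol = 0.56344 mol, giving 0.56344 Fe and 0.56344 O.
21.05 wt% Al2O3 ÷ 101.961 g/mol = 0.20645 mol, giving 0.41290 Al and 0.61935 O.
37.04 wt% SiO2 ÷ 60.083 g/mol = 0.61648 mol, giving 0.61648 Si and 1.23296 O.
Oxygen sums to 2.47083; scaling by 12/2.47083 = 4.85667 puts the formula on 12 O.
Fe: 0.56344 × 4.85667 = 2.736 atoms per formula unit.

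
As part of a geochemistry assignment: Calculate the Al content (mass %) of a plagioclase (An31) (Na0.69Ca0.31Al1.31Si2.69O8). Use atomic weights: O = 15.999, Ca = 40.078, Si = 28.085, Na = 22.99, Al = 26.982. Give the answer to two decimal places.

13.23 mass %

Molar mass of Na0.69Ca0.31Al1.31Si2.69O8: 0.69×22.99 + 0.31×40.078 + 1.31×26.982 + 2.69×28.085 + 8×15.999 = 267.174 g/mol.
Mass of Al per formula unit: 1.31 × 26.982 = 35.346 g.
Weight fraction Al = 35.346 / 267.174 = 0.1323.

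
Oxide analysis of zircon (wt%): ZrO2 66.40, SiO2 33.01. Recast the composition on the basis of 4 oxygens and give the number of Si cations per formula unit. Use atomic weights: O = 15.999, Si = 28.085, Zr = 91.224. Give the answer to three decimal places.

1.010 Si apfu

66.40 wt% ZrO2 ÷ 123.222 g/mol = 0.53886 mol, giving 0.53886 Zr and 1.07772 O.
33.01 wt% SiO2 ÷ 60.083 g/mol = 0.54941 mol, giving 0.54941 Si and 1.09882 O.
Oxygen sums to 2.17654; scaling by 4/2.17654 = 1.83778 puts the formula on 4 O.
Si: 0.54941 × 1.83778 = 1.010 atoms per formula unit.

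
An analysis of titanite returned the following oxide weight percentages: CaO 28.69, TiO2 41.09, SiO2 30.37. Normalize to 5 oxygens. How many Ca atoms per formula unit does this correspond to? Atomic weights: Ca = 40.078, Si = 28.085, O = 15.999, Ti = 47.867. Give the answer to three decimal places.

CaO: 28.69/56.077 = 0.51162 mol → 0.51162 mol Ca, 0.51162 mol O.
TiO2: 41.09/79.865 = 0.51449 mol → 0.51449 mol Ti, 1.02898 mol O.
SiO2: 30.37/60.083 = 0.50547 mol → 0.50547 mol Si, 1.01094 mol O.
Total oxygen = 2.55154 mol. Normalization factor = 5/2.55154 = 1.95960.
Ca per 5 O = 0.51162 × 1.95960 = 1.003.

1.003 Ca apfu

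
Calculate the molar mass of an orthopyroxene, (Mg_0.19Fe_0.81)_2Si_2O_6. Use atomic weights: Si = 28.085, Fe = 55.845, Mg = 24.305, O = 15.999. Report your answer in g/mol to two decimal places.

M = 0.38*24.305 + 1.62*55.845 + 2*28.085 + 6*15.999

251.87 g/mol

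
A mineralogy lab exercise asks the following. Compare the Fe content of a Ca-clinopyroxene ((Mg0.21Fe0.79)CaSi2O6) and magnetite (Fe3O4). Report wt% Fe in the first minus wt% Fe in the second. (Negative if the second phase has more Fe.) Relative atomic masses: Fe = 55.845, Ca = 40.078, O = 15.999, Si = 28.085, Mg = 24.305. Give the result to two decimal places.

-54.09 percentage points

M((Mg0.21Fe0.79)CaSi2O6) = 241.464 g/mol, so wt% Fe = 44.118/241.464 × 100 = 18.27%.
M(Fe3O4) = 231.531 g/mol, so wt% Fe = 167.535/231.531 × 100 = 72.36%.
18.27 − 72.36 = -54.09 pp.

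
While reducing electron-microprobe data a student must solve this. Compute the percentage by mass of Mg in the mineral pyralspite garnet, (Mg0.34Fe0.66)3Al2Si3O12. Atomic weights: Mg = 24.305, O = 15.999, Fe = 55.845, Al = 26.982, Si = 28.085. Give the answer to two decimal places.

M((Mg0.34Fe0.66)3Al2Si3O12) = 465.571 g/mol.
Mg contributes 1.02 × 24.305 = 24.791 g per mole.
24.791/465.571 = 0.0532 → 5.32%.

5.32 mass %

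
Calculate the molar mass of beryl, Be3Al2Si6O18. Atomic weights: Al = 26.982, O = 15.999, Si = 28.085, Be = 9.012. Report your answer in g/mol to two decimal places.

537.49 g/mol

Be: 3 × 9.012 = 27.0360
Al: 2 × 26.982 = 53.9640
Si: 6 × 28.085 = 168.5100
O: 18 × 15.999 = 287.9820
Summing the contributions gives the formula mass.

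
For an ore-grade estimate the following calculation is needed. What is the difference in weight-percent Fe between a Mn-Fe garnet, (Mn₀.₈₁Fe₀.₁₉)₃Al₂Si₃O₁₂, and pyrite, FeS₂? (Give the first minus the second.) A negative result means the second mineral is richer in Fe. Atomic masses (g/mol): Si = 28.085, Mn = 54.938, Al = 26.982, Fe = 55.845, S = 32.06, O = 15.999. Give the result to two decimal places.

Fe in (Mn₀.₈₁Fe₀.₁₉)₃Al₂Si₃O₁₂: molar mass 495.538 g/mol; 0.57×55.845 = 31.832 g → 6.42 wt%.
Fe in FeS₂: molar mass 119.965 g/mol; 1×55.845 = 55.845 g → 46.55 wt%.
Difference = 6.42 − 46.55 = -40.13 percentage points.

-40.13 percentage points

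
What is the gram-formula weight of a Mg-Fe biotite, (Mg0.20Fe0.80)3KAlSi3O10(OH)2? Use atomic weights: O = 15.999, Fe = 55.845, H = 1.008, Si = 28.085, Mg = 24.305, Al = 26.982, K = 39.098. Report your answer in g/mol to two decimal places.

492.95 g/mol

M = 0.60(24.305) + 2.40(55.845) + 1(39.098) + 1(26.982) + 3(28.085) + 12(15.999) + 2(1.008)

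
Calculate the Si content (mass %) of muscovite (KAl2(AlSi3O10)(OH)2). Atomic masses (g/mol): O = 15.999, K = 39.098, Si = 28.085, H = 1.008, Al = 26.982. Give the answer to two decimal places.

21.15 mass %

Molar mass of KAl2(AlSi3O10)(OH)2: 1·39.098 + 3·26.982 + 3·28.085 + 12·15.999 + 2·1.008 = 398.303 g/mol.
Mass of Si per formula unit: 3 × 28.085 = 84.255 g.
Weight fraction Si = 84.255 / 398.303 = 0.2115.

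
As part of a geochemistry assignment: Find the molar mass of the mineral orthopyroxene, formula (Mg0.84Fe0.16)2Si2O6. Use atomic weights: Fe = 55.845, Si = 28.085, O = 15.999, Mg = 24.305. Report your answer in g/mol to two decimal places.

210.87 g/mol

M = 1.68*24.305 + 0.32*55.845 + 2*28.085 + 6*15.999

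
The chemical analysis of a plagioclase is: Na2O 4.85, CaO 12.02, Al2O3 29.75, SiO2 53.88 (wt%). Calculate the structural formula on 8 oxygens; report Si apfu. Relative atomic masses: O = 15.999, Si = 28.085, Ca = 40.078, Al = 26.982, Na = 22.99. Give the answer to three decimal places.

2.422 Si apfu

Na2O: 4.85/61.979 = 0.07825 mol → 0.15650 mol Na, 0.07825 mol O.
CaO: 12.02/56.077 = 0.21435 mol → 0.21435 mol Ca, 0.21435 mol O.
Al2O3: 29.75/101.961 = 0.29178 mol → 0.58356 mol Al, 0.87534 mol O.
SiO2: 53.88/60.083 = 0.89676 mol → 0.89676 mol Si, 1.79352 mol O.
Total oxygen = 2.96146 mol. Normalization factor = 8/2.96146 = 2.70137.
Si per 8 O = 0.89676 × 2.70137 = 2.422.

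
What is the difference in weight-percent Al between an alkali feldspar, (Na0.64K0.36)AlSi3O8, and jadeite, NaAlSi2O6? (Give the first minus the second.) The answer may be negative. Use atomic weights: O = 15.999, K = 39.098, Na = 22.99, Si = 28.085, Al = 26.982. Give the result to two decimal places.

M((Na0.64K0.36)AlSi3O8) = 268.018 g/mol, so wt% Al = 26.982/268.018 × 100 = 10.07%.
M(NaAlSi2O6) = 202.136 g/mol, so wt% Al = 26.982/202.136 × 100 = 13.35%.
10.07 − 13.35 = -3.28 pp.

-3.28 percentage points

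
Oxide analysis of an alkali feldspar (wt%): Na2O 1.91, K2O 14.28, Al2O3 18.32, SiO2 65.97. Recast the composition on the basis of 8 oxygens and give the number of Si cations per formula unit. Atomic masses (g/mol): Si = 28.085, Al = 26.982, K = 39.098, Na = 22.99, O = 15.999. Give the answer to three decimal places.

1.91 wt% Na2O ÷ 61.979 g/mol = 0.03082 mol, giving 0.06164 Na and 0.03082 O.
14.28 wt% K2O ÷ 94.195 g/mol = 0.15160 mol, giving 0.30320 K and 0.15160 O.
18.32 wt% Al2O3 ÷ 101.961 g/mol = 0.17968 mol, giving 0.35936 Al and 0.53904 O.
65.97 wt% SiO2 ÷ 60.083 g/mol = 1.09798 mol, giving 1.09798 Si and 2.19596 O.
Oxygen sums to 2.91742; scaling by 8/2.91742 = 2.74215 puts the formula on 8 O.
Si: 1.09798 × 2.74215 = 3.011 atoms per formula unit.

3.011 Si apfu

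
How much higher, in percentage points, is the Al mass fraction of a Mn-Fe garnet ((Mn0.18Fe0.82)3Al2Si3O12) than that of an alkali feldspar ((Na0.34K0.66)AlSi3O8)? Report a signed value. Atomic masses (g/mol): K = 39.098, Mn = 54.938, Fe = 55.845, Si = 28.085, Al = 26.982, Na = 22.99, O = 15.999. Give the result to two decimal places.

M((Mn0.18Fe0.82)3Al2Si3O12) = 497.252 g/mol, so wt% Al = 53.964/497.252 × 100 = 10.85%.
M((Na0.34K0.66)AlSi3O8) = 272.850 g/mol, so wt% Al = 26.982/272.850 × 100 = 9.89%.
10.85 − 9.89 = 0.96 pp.

0.96 percentage points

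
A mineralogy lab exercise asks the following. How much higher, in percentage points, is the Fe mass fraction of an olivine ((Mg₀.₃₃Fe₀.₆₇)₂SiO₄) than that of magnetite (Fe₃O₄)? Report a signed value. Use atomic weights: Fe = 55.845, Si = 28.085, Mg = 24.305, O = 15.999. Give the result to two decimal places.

-31.46 percentage points

M((Mg₀.₃₃Fe₀.₆₇)₂SiO₄) = 182.955 g/mol, so wt% Fe = 74.832/182.955 × 100 = 40.90%.
M(Fe₃O₄) = 231.531 g/mol, so wt% Fe = 167.535/231.531 × 100 = 72.36%.
40.90 − 72.36 = -31.46 pp.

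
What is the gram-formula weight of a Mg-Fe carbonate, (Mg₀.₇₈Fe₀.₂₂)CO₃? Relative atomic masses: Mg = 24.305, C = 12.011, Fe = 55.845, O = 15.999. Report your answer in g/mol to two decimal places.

The formula mass is the sum 0.78·24.305 + 0.22·55.845 + 1·12.011 + 3·15.999.

91.25 g/mol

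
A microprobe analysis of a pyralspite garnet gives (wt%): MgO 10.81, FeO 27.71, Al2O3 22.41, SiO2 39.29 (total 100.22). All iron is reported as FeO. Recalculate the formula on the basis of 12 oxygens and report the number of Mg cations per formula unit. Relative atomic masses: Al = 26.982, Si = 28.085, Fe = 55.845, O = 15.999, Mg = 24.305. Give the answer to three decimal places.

1.228 Mg apfu

10.81 wt% MgO ÷ 40.304 g/mol = 0.26821 mol, giving 0.26821 Mg and 0.26821 O.
27.71 wt% FeO ÷ 71.844 g/mol = 0.38570 mol, giving 0.38570 Fe and 0.38570 O.
22.41 wt% Al2O3 ÷ 101.961 g/mol = 0.21979 mol, giving 0.43958 Al and 0.65937 O.
39.29 wt% SiO2 ÷ 60.083 g/mol = 0.65393 mol, giving 0.65393 Si and 1.30786 O.
Oxygen sums to 2.62114; scaling by 12/2.62114 = 4.57816 puts the formula on 12 O.
Mg: 0.26821 × 4.57816 = 1.228 atoms per formula unit.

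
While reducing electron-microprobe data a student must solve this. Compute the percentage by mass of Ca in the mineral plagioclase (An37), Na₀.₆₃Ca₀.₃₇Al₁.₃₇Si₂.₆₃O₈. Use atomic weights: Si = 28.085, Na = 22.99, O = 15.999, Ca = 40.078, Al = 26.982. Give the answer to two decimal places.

Formula mass = 0.63*22.99 + 0.37*40.078 + 1.37*26.982 + 2.63*28.085 + 8*15.999 = 268.133 g/mol, of which 14.829 g is Ca.
So Ca makes up 14.829/268.133 = 0.0553 of the mass, i.e. 5.53%.

5.53 wt%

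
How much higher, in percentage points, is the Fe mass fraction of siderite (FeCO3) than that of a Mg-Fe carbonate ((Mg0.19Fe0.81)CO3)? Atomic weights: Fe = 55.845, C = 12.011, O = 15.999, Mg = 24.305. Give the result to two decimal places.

First mineral: 55.845 g Fe in 115.853 g formula = 48.20 wt% Fe.
Second mineral: 45.234 g Fe in 109.860 g formula = 41.17 wt% Fe.
48.20% − 41.17% gives a difference of 7.03 percentage points.

7.03 percentage points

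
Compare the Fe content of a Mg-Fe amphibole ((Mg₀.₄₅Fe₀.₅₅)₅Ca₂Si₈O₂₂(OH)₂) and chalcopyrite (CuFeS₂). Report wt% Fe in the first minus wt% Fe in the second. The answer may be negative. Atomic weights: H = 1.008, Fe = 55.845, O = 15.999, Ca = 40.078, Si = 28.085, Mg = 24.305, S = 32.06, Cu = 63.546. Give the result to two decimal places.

First mineral: 153.574 g Fe in 899.088 g formula = 17.08 wt% Fe.
Second mineral: 55.845 g Fe in 183.511 g formula = 30.43 wt% Fe.
17.08% − 30.43% gives a difference of -13.35 percentage points.

-13.35 percentage points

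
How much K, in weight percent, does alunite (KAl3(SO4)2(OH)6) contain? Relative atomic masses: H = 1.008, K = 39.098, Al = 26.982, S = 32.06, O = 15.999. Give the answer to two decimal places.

M(KAl3(SO4)2(OH)6) = 414.198 g/mol.
K contributes 1 × 39.098 = 39.098 g per mole.
39.098/414.198 = 0.0944 → 9.44%.

9.44 weight percent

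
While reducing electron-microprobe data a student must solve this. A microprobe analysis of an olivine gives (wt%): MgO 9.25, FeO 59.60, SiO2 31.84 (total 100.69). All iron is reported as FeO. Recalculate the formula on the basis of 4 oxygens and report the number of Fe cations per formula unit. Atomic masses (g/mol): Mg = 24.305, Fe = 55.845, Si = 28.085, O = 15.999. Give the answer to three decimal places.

1.566 Fe apfu

MgO: 9.25/40.304 = 0.22951 mol → 0.22951 mol Mg, 0.22951 mol O.
FeO: 59.60/71.844 = 0.82958 mol → 0.82958 mol Fe, 0.82958 mol O.
SiO2: 31.84/60.083 = 0.52993 mol → 0.52993 mol Si, 1.05986 mol O.
Total oxygen = 2.11895 mol. Normalization factor = 4/2.11895 = 1.88773.
Fe per 4 O = 0.82958 × 1.88773 = 1.566.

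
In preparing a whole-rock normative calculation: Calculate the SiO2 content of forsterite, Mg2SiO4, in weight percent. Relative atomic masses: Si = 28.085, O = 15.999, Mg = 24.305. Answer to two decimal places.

Molar mass of Mg2SiO4 = 2×24.305 + 1×28.085 + 4×15.999 = 140.691 g/mol.
Each formula unit contains 1 Si, equivalent to 1/1 = 1.0000 mol SiO2.
M(SiO2) = 1×28.085 + 2×15.999 = 60.083 g/mol.
Mass of SiO2 per formula unit = 1.0000 × 60.083 = 60.083 g.
SiO2 wt% = 60.083 / 140.691 × 100 = 42.71%.

42.71 wt%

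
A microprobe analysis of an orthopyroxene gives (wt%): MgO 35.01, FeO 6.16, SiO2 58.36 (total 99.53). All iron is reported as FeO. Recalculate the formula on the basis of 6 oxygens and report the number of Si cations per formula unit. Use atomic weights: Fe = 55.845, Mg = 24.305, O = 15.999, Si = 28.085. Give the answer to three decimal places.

MgO (M=40.304): mol = 0.86865; Mg = 0.86865, O = 0.86865.
FeO (M=71.844): mol = 0.08574; Fe = 0.08574, O = 0.08574.
SiO2 (M=60.083): mol = 0.97132; Si = 0.97132, O = 1.94264.
ΣO = 2.89703; factor = 6/ΣO = 2.07109.
Si apfu = 0.97132 × 2.07109 = 2.012.

2.012 Si apfu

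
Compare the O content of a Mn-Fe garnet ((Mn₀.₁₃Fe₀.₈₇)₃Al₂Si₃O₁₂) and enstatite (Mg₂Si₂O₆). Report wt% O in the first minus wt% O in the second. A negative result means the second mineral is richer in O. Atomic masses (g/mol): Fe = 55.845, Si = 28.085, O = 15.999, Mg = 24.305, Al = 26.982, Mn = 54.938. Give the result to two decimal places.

M((Mn₀.₁₃Fe₀.₈₇)₃Al₂Si₃O₁₂) = 497.388 g/mol, so wt% O = 191.988/497.388 × 100 = 38.60%.
M(Mg₂Si₂O₆) = 200.774 g/mol, so wt% O = 95.994/200.774 × 100 = 47.81%.
38.60 − 47.81 = -9.21 pp.

-9.21 percentage points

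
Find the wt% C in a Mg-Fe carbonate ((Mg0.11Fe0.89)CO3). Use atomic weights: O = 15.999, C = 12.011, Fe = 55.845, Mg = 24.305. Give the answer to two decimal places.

10.69 weight percent

M((Mg0.11Fe0.89)CO3) = 112.384 g/mol.
C contributes 1 × 12.011 = 12.011 g per mole.
12.011/112.384 = 0.1069 → 10.69%.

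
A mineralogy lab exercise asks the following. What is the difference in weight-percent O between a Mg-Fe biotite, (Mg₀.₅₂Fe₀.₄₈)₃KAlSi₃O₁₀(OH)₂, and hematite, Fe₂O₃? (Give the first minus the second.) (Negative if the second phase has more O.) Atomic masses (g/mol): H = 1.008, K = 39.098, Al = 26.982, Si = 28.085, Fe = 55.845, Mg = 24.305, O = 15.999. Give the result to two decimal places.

11.44 percentage points

M((Mg₀.₅₂Fe₀.₄₈)₃KAlSi₃O₁₀(OH)₂) = 462.672 g/mol, so wt% O = 191.988/462.672 × 100 = 41.50%.
M(Fe₂O₃) = 159.687 g/mol, so wt% O = 47.997/159.687 × 100 = 30.06%.
41.50 − 30.06 = 11.44 pp.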